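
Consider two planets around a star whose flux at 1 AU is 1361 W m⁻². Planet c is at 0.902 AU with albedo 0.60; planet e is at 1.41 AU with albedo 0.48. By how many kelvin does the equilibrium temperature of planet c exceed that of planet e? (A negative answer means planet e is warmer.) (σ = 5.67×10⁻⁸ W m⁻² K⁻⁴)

T_eq = [S₀(1−A)/(4σd²)]^(1/4), so T ∝ (1−A)^(1/4) / √d.
T₁ = [1361×0.40/(4×5.67×10⁻⁸×0.902²)]^(1/4) = 233.06 K.
T₂ = [1361×0.52/(4×5.67×10⁻⁸×1.41²)]^(1/4) = 199.04 K.

ΔT ≈ 34.0 K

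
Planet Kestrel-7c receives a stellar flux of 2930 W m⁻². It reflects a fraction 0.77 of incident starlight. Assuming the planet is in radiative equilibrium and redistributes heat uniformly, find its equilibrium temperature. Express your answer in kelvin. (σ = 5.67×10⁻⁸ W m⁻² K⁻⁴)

T_eq ≈ 233 K

Energy balance: absorbed = emitted ⇒ πR²·S(1−A) = 4πR²·σT_eq⁴, so T_eq⁴ = S(1−A)/(4σ).
T_eq = [2930 × 0.23 / (4 × 5.67×10⁻⁸)]^(1/4) = (2.97×10⁹)^(1/4) = 233 K.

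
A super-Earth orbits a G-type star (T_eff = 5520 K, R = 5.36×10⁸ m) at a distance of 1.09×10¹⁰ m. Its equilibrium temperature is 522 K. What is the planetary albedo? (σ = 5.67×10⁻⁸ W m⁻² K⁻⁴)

A ≈ 0.87

L = 4πR_⋆²σT_⋆⁴ = 4π(5.36×10⁸)² × 5.67×10⁻⁸ × (5520)⁴ = 1.90×10²⁶ W.
S = L/(4πd²) = 1.27×10⁵ W m⁻².
From T_eq⁴ = S(1−A)/(4σ): 1−A = 4σT_eq⁴/S.
1−A = 4 × 5.67×10⁻⁸ × (522)⁴ / 1.27×10⁵ = 0.132.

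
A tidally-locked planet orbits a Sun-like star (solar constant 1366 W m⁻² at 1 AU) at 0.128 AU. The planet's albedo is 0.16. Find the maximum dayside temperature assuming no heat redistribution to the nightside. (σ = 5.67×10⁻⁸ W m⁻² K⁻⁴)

Flux at 0.128 AU: S = 1366/0.128² = 8.34×10⁴ W m⁻².
With no redistribution each surface element balances locally: S(1−A) = σT⁴.
T = [8.34×10⁴ × 0.84 / 5.67×10⁻⁸]^(1/4) = (1.24×10¹²)^(1/4) = 1050 K.

T_ss ≈ 1050 K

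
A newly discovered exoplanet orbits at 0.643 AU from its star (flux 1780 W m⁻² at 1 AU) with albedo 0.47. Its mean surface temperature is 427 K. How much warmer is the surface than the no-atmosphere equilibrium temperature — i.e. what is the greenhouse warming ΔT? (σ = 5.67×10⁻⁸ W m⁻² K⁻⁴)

ΔT ≈ 110.3 K

S = 1780/0.643² = 4305 W m⁻².
T_eq = [S(1−A)/(4σ)]^(1/4) = [4305×0.53/(4×5.67×10⁻⁸)]^(1/4) = 316.7 K.
ΔT = T_surf − T_eq = 427 − 316.7.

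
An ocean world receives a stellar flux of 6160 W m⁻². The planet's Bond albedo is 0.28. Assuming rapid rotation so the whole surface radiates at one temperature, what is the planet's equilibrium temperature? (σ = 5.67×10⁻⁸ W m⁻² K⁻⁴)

T_eq ≈ 374 K

Energy balance: absorbed = emitted ⇒ πR²·S(1−A) = 4πR²·σT_eq⁴, so T_eq⁴ = S(1−A)/(4σ).
T_eq = [6160 × 0.72 / (4 × 5.67×10⁻⁸)]^(1/4) = (1.96×10¹⁰)^(1/4) = 374 K.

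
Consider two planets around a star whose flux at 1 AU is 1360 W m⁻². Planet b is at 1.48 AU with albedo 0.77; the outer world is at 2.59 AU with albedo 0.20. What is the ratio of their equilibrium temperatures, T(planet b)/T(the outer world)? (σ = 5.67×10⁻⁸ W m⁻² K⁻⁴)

T₁/T₂ ≈ 0.969

T_eq = [S₀(1−A)/(4σd²)]^(1/4), so T ∝ (1−A)^(1/4) / √d.
T₁ = [1360×0.23/(4×5.67×10⁻⁸×1.48²)]^(1/4) = 158.41 K.
T₂ = [1360×0.80/(4×5.67×10⁻⁸×2.59²)]^(1/4) = 163.53 K.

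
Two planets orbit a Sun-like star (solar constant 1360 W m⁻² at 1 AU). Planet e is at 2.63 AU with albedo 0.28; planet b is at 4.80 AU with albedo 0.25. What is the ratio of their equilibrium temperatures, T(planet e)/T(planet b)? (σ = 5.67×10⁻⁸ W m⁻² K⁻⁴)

T₁/T₂ ≈ 1.337

T_eq = [S₀(1−A)/(4σd²)]^(1/4), so T ∝ (1−A)^(1/4) / √d.
T₁ = [1360×0.72/(4×5.67×10⁻⁸×2.63²)]^(1/4) = 158.06 K.
T₂ = [1360×0.75/(4×5.67×10⁻⁸×4.80²)]^(1/4) = 118.20 K.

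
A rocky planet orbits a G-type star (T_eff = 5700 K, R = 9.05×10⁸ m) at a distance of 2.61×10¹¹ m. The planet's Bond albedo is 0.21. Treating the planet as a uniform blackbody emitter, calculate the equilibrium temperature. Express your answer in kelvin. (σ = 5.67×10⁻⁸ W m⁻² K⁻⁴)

L = 4πR_⋆²σT_⋆⁴ = 4π(9.05×10⁸)² × 5.67×10⁻⁸ × (5700)⁴ = 6.16×10²⁶ W.
S = L/(4πd²) = 720 W m⁻².
Energy balance: absorbed = emitted ⇒ πR²·S(1−A) = 4πR²·σT_eq⁴, so T_eq⁴ = S(1−A)/(4σ).
T_eq = [720 × 0.79 / (4 × 5.67×10⁻⁸)]^(1/4) = (2.51×10⁹)^(1/4) = 224 K.

T_eq ≈ 224 K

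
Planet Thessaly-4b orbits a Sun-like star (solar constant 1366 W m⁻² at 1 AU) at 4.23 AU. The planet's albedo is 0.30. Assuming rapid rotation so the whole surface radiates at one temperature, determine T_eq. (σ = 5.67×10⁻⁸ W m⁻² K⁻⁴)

Flux at 4.23 AU: S = 1366/4.23² = 76.3 W m⁻².
Energy balance: absorbed = emitted ⇒ πR²·S(1−A) = 4πR²·σT_eq⁴, so T_eq⁴ = S(1−A)/(4σ).
T_eq = [76.3 × 0.70 / (4 × 5.67×10⁻⁸)]^(1/4) = (2.36×10⁸)^(1/4) = 124 K.

T_eq ≈ 124 K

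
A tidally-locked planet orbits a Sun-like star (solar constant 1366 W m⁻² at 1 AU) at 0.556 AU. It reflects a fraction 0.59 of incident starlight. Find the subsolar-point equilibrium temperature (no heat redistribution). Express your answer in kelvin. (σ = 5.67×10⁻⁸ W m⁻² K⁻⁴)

Flux at 0.556 AU: S = 1366/0.556² = 4420 W m⁻².
At the subsolar point the surface absorbs S(1−A) and emits σT⁴ per unit area — no factor of 4, since only the local patch is in balance.
T = [4420 × 0.41 / 5.67×10⁻⁸]^(1/4) = (3.20×10¹⁰)^(1/4) = 423 K.

T_ss ≈ 423 K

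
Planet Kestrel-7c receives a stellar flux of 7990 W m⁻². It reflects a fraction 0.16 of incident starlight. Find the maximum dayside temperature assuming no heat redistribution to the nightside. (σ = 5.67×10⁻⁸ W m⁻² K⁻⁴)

With no redistribution each surface element balances locally: S(1−A) = σT⁴.
T = [7990 × 0.84 / 5.67×10⁻⁸]^(1/4) = (1.18×10¹¹)^(1/4) = 587 K.

T_ss ≈ 587 K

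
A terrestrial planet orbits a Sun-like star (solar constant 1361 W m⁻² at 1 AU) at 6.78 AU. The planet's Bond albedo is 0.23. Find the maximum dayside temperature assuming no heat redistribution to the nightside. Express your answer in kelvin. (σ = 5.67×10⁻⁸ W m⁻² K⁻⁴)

Flux at 6.78 AU: S = 1361/6.78² = 29.6 W m⁻².
With no redistribution each surface element balances locally: S(1−A) = σT⁴.
T = [29.6 × 0.77 / 5.67×10⁻⁸]^(1/4) = (4.02×10⁸)^(1/4) = 142 K.

T_ss ≈ 142 K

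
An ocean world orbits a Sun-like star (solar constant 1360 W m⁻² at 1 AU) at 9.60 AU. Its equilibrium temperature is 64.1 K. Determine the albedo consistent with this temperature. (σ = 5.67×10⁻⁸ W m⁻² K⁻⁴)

Flux at 9.60 AU: S = 1360/9.60² = 14.8 W m⁻².
From T_eq⁴ = S(1−A)/(4σ): 1−A = 4σT_eq⁴/S.
1−A = 4 × 5.67×10⁻⁸ × (64.1)⁴ / 14.8 = 0.259.

A ≈ 0.74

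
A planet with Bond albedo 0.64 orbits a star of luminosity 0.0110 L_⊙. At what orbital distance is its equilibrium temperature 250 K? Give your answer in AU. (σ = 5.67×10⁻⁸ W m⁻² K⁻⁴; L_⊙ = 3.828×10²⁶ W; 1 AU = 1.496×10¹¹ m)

L = 0.0110 × 3.828×10²⁶ = 4.21×10²⁴ W.
From T_eq⁴ = L(1−A)/(16πσd²): d = √[L(1−A)/(16πσT_eq⁴)].
d = √[4.21×10²⁴ × 0.36 / (16π × 5.67×10⁻⁸ × (250)⁴)] = 1.17×10¹⁰ m = 0.0780 AU.

d ≈ 0.0780 AU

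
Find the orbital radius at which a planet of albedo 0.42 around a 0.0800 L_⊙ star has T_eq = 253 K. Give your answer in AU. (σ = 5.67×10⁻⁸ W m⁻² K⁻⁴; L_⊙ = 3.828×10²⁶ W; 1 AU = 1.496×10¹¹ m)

d ≈ 0.261 AU

L = 0.0800 × 3.828×10²⁶ = 3.06×10²⁵ W.
From T_eq⁴ = L(1−A)/(16πσd²): d = √[L(1−A)/(16πσT_eq⁴)].
d = √[3.06×10²⁵ × 0.58 / (16π × 5.67×10⁻⁸ × (253)⁴)] = 3.90×10¹⁰ m = 0.261 AU.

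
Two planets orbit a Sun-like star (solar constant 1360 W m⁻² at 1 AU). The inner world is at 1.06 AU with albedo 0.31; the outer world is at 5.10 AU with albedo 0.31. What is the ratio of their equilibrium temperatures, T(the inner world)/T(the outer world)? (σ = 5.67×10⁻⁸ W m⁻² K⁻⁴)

T₁/T₂ ≈ 2.193

T_eq = [S₀(1−A)/(4σd²)]^(1/4), so T ∝ (1−A)^(1/4) / √d.
T₁ = [1360×0.69/(4×5.67×10⁻⁸×1.06²)]^(1/4) = 246.34 K.
T₂ = [1360×0.69/(4×5.67×10⁻⁸×5.10²)]^(1/4) = 112.31 K.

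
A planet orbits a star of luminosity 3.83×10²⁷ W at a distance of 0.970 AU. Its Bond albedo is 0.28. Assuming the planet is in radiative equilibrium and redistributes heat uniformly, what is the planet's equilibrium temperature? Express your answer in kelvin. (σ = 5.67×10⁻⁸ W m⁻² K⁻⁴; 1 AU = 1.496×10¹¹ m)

T_eq ≈ 463 K

d = 0.970 AU = 1.45×10¹¹ m.
Flux: S = L/(4πd²) = 3.83×10²⁷/(4π×(1.45×10¹¹)²) = 1.45×10⁴ W m⁻².
Energy balance: absorbed = emitted ⇒ πR²·S(1−A) = 4πR²·σT_eq⁴, so T_eq⁴ = S(1−A)/(4σ).
T_eq = [1.45×10⁴ × 0.72 / (4 × 5.67×10⁻⁸)]^(1/4) = (4.59×10¹⁰)^(1/4) = 463 K.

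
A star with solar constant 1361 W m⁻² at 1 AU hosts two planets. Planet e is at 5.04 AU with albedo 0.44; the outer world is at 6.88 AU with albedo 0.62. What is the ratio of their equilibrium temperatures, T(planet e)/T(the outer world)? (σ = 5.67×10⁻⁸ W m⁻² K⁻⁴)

T₁/T₂ ≈ 1.287

T_eq = [S₀(1−A)/(4σd²)]^(1/4), so T ∝ (1−A)^(1/4) / √d.
T₁ = [1361×0.56/(4×5.67×10⁻⁸×5.04²)]^(1/4) = 107.25 K.
T₂ = [1361×0.38/(4×5.67×10⁻⁸×6.88²)]^(1/4) = 83.31 K.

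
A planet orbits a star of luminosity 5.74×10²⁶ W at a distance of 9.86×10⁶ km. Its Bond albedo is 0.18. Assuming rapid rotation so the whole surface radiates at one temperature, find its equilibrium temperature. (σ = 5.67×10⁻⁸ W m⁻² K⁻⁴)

T_eq ≈ 1140 K

d = 9.86×10⁶ km = 9.86×10⁹ m.
Flux: S = L/(4πd²) = 5.74×10²⁶/(4π×(9.86×10⁹)²) = 4.70×10⁵ W m⁻².
Energy balance: absorbed = emitted ⇒ πR²·S(1−A) = 4πR²·σT_eq⁴, so T_eq⁴ = S(1−A)/(4σ).
T_eq = [4.70×10⁵ × 0.82 / (4 × 5.67×10⁻⁸)]^(1/4) = (1.70×10¹²)^(1/4) = 1140 K.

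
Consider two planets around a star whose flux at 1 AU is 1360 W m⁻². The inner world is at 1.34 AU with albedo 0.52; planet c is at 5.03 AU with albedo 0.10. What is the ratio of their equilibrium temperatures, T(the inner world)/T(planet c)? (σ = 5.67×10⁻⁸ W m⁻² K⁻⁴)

T_eq = [S₀(1−A)/(4σd²)]^(1/4), so T ∝ (1−A)^(1/4) / √d.
T₁ = [1360×0.48/(4×5.67×10⁻⁸×1.34²)]^(1/4) = 200.09 K.
T₂ = [1360×0.90/(4×5.67×10⁻⁸×5.03²)]^(1/4) = 120.85 K.

T₁/T₂ ≈ 1.656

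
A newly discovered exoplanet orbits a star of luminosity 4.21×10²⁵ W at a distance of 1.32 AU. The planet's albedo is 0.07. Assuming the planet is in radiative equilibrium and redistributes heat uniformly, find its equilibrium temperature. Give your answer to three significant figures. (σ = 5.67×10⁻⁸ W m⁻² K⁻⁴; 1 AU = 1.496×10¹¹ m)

T_eq ≈ 137 K

d = 1.32 AU = 1.97×10¹¹ m.
Flux: S = L/(4πd²) = 4.21×10²⁵/(4π×(1.97×10¹¹)²) = 85.9 W m⁻².
Energy balance: absorbed = emitted ⇒ πR²·S(1−A) = 4πR²·σT_eq⁴, so T_eq⁴ = S(1−A)/(4σ).
T_eq = [85.9 × 0.93 / (4 × 5.67×10⁻⁸)]^(1/4) = (3.52×10⁸)^(1/4) = 137 K.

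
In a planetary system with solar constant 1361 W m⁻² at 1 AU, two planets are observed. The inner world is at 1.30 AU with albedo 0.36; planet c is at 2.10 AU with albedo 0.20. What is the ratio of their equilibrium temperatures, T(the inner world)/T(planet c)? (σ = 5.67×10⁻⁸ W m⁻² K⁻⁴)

T_eq = [S₀(1−A)/(4σd²)]^(1/4), so T ∝ (1−A)^(1/4) / √d.
T₁ = [1361×0.64/(4×5.67×10⁻⁸×1.30²)]^(1/4) = 218.34 K.
T₂ = [1361×0.80/(4×5.67×10⁻⁸×2.10²)]^(1/4) = 181.64 K.

T₁/T₂ ≈ 1.202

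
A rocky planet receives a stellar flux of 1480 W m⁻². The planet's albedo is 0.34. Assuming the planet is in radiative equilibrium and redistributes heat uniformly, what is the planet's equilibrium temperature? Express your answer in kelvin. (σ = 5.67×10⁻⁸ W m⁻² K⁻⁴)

T_eq ≈ 256 K

Energy balance: absorbed = emitted ⇒ πR²·S(1−A) = 4πR²·σT_eq⁴, so T_eq⁴ = S(1−A)/(4σ).
T_eq = [1480 × 0.66 / (4 × 5.67×10⁻⁸)]^(1/4) = (4.31×10⁹)^(1/4) = 256 K.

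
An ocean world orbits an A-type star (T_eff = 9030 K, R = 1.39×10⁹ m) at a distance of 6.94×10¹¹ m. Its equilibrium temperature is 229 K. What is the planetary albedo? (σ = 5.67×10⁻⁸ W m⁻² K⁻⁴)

A ≈ 0.59

L = 4πR_⋆²σT_⋆⁴ = 4π(1.39×10⁹)² × 5.67×10⁻⁸ × (9030)⁴ = 9.15×10²⁷ W.
S = L/(4πd²) = 1510 W m⁻².
From T_eq⁴ = S(1−A)/(4σ): 1−A = 4σT_eq⁴/S.
1−A = 4 × 5.67×10⁻⁸ × (229)⁴ / 1510 = 0.412.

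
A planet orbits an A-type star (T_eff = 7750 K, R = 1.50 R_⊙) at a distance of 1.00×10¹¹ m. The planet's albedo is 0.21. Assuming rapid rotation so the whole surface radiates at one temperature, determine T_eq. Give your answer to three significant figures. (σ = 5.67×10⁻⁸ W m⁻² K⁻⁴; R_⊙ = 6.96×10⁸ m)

R_⋆ = 1.50 × 6.96×10⁸ = 1.04×10⁹ m.
L = 4πR_⋆²σT_⋆⁴ = 4π(1.04×10⁹)² × 5.67×10⁻⁸ × (7750)⁴ = 2.80×10²⁷ W.
S = L/(4πd²) = 2.23×10⁴ W m⁻².
Energy balance: absorbed = emitted ⇒ πR²·S(1−A) = 4πR²·σT_eq⁴, so T_eq⁴ = S(1−A)/(4σ).
T_eq = [2.23×10⁴ × 0.79 / (4 × 5.67×10⁻⁸)]^(1/4) = (7.77×10¹⁰)^(1/4) = 528 K.

T_eq ≈ 528 K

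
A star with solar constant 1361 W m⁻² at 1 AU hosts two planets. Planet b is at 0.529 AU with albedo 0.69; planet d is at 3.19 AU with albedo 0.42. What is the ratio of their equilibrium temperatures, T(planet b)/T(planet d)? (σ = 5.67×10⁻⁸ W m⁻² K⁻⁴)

T₁/T₂ ≈ 2.100

T_eq = [S₀(1−A)/(4σd²)]^(1/4), so T ∝ (1−A)^(1/4) / √d.
T₁ = [1361×0.31/(4×5.67×10⁻⁸×0.529²)]^(1/4) = 285.54 K.
T₂ = [1361×0.58/(4×5.67×10⁻⁸×3.19²)]^(1/4) = 135.99 K.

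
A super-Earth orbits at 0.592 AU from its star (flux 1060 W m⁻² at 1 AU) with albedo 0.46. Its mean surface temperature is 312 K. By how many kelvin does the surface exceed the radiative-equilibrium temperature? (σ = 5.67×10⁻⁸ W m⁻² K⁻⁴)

ΔT ≈ 20.7 K

S = 1060/0.592² = 3025 W m⁻².
T_eq = [S(1−A)/(4σ)]^(1/4) = [3025×0.54/(4×5.67×10⁻⁸)]^(1/4) = 291.3 K.
ΔT = T_surf − T_eq = 312 − 291.3.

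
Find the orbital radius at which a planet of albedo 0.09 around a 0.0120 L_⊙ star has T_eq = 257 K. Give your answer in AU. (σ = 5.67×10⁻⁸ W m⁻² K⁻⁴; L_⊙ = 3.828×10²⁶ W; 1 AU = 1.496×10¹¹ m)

L = 0.0120 × 3.828×10²⁶ = 4.59×10²⁴ W.
From T_eq⁴ = L(1−A)/(16πσd²): d = √[L(1−A)/(16πσT_eq⁴)].
d = √[4.59×10²⁴ × 0.91 / (16π × 5.67×10⁻⁸ × (257)⁴)] = 1.83×10¹⁰ m = 0.123 AU.

d ≈ 0.123 AU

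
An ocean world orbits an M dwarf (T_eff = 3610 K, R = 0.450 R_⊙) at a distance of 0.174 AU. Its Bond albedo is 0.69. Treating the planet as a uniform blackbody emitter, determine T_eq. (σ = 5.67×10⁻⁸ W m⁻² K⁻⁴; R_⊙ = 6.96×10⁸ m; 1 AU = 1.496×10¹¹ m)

R_⋆ = 0.450 × 6.96×10⁸ = 3.13×10⁸ m.
d = 0.174 AU = 2.60×10¹⁰ m.
L = 4πR_⋆²σT_⋆⁴ = 4π(3.13×10⁸)² × 5.67×10⁻⁸ × (3610)⁴ = 1.19×10²⁵ W.
S = L/(4πd²) = 1390 W m⁻².
Energy balance: absorbed = emitted ⇒ πR²·S(1−A) = 4πR²·σT_eq⁴, so T_eq⁴ = S(1−A)/(4σ).
T_eq = [1390 × 0.31 / (4 × 5.67×10⁻⁸)]^(1/4) = (1.91×10⁹)^(1/4) = 209 K.

T_eq ≈ 209 K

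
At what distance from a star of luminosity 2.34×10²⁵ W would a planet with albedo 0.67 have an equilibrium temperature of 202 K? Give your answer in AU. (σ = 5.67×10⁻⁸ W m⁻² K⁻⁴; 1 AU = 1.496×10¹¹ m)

d ≈ 0.270 AU

From T_eq⁴ = L(1−A)/(16πσd²): d = √[L(1−A)/(16πσT_eq⁴)].
d = √[2.34×10²⁵ × 0.33 / (16π × 5.67×10⁻⁸ × (202)⁴)] = 4.03×10¹⁰ m = 0.270 AU.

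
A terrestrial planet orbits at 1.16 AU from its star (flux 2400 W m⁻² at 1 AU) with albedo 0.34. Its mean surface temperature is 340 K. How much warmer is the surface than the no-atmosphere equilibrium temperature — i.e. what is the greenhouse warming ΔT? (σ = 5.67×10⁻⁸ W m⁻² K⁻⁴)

ΔT ≈ 71.6 K

S = 2400/1.16² = 1784 W m⁻².
T_eq = [S(1−A)/(4σ)]^(1/4) = [1784×0.66/(4×5.67×10⁻⁸)]^(1/4) = 268.4 K.
ΔT = T_surf − T_eq = 340 − 268.4.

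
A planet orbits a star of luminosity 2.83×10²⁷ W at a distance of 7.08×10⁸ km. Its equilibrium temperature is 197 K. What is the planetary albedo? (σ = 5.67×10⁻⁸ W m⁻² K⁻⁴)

d = 7.08×10⁸ km = 7.08×10¹¹ m.
Flux: S = L/(4πd²) = 2.83×10²⁷/(4π×(7.08×10¹¹)²) = 449 W m⁻².
From T_eq⁴ = S(1−A)/(4σ): 1−A = 4σT_eq⁴/S.
1−A = 4 × 5.67×10⁻⁸ × (197)⁴ / 449 = 0.760.

A ≈ 0.24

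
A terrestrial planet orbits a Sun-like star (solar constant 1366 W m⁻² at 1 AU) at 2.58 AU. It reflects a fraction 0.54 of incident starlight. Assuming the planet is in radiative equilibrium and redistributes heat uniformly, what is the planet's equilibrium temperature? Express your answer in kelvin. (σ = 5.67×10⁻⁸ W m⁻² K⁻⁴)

Flux at 2.58 AU: S = 1366/2.58² = 205 W m⁻².
Energy balance: absorbed = emitted ⇒ πR²·S(1−A) = 4πR²·σT_eq⁴, so T_eq⁴ = S(1−A)/(4σ).
T_eq = [205 × 0.46 / (4 × 5.67×10⁻⁸)]^(1/4) = (4.16×10⁸)^(1/4) = 143 K.

T_eq ≈ 143 K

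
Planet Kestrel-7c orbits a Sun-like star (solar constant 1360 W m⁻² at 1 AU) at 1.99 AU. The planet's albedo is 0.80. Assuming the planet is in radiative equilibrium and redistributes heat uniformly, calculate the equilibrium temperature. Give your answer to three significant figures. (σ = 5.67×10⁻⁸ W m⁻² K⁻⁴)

T_eq ≈ 132 K

Flux at 1.99 AU: S = 1360/1.99² = 343 W m⁻².
Energy balance: absorbed = emitted ⇒ πR²·S(1−A) = 4πR²·σT_eq⁴, so T_eq⁴ = S(1−A)/(4σ).
T_eq = [343 × 0.20 / (4 × 5.67×10⁻⁸)]^(1/4) = (3.03×10⁸)^(1/4) = 132 K.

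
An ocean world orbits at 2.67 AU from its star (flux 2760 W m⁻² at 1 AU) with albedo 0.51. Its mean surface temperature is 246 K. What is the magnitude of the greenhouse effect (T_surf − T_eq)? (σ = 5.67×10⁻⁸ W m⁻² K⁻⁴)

S = 2760/2.67² = 387.2 W m⁻².
T_eq = [S(1−A)/(4σ)]^(1/4) = [387.2×0.49/(4×5.67×10⁻⁸)]^(1/4) = 170.1 K.
ΔT = T_surf − T_eq = 246 − 170.1.

ΔT ≈ 75.9 K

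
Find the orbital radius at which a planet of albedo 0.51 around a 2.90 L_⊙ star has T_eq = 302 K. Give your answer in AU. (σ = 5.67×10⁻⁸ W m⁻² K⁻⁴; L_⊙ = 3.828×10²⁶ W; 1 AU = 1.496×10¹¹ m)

L = 2.90 × 3.828×10²⁶ = 1.11×10²⁷ W.
From T_eq⁴ = L(1−A)/(16πσd²): d = √[L(1−A)/(16πσT_eq⁴)].
d = √[1.11×10²⁷ × 0.49 / (16π × 5.67×10⁻⁸ × (302)⁴)] = 1.51×10¹¹ m = 1.01 AU.

d ≈ 1.01 AU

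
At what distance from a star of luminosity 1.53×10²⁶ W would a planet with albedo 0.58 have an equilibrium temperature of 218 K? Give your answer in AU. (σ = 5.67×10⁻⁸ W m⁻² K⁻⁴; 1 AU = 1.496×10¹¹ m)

From T_eq⁴ = L(1−A)/(16πσd²): d = √[L(1−A)/(16πσT_eq⁴)].
d = √[1.53×10²⁶ × 0.42 / (16π × 5.67×10⁻⁸ × (218)⁴)] = 9.99×10¹⁰ m = 0.668 AU.

d ≈ 0.668 AU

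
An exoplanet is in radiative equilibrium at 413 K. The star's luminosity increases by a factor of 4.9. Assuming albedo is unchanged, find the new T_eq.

T_eq ∝ L^(1/4) · d^(−1/2).
T′ = 413 × 4.9^(1/4) = 614 K.

T_eq ≈ 614 K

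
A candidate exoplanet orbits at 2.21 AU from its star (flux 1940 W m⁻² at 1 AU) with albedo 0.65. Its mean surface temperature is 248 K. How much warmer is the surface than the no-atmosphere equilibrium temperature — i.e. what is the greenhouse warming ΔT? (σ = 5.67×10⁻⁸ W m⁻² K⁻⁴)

ΔT ≈ 90.7 K

S = 1940/2.21² = 397.2 W m⁻².
T_eq = [S(1−A)/(4σ)]^(1/4) = [397.2×0.35/(4×5.67×10⁻⁸)]^(1/4) = 157.3 K.
ΔT = T_surf − T_eq = 248 − 157.3.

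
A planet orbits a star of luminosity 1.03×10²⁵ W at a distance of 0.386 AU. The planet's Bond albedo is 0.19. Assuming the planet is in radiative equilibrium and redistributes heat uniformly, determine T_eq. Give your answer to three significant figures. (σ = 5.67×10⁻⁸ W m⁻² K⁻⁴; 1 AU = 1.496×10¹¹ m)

d = 0.386 AU = 5.77×10¹⁰ m.
Flux: S = L/(4πd²) = 1.03×10²⁵/(4π×(5.77×10¹⁰)²) = 246 W m⁻².
Energy balance: absorbed = emitted ⇒ πR²·S(1−A) = 4πR²·σT_eq⁴, so T_eq⁴ = S(1−A)/(4σ).
T_eq = [246 × 0.81 / (4 × 5.67×10⁻⁸)]^(1/4) = (8.78×10⁸)^(1/4) = 172 K.

T_eq ≈ 172 K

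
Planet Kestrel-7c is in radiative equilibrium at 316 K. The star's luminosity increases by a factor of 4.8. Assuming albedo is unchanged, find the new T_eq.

T_eq ≈ 468 K

T_eq ∝ L^(1/4) · d^(−1/2).
T′ = 316 × 4.8^(1/4) = 468 K.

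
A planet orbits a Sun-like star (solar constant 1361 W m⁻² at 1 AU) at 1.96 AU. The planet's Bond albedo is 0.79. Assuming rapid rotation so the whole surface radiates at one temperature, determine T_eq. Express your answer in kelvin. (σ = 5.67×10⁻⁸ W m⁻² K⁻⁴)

Flux at 1.96 AU: S = 1361/1.96² = 354 W m⁻².
Energy balance: absorbed = emitted ⇒ πR²·S(1−A) = 4πR²·σT_eq⁴, so T_eq⁴ = S(1−A)/(4σ).
T_eq = [354 × 0.21 / (4 × 5.67×10⁻⁸)]^(1/4) = (3.28×10⁸)^(1/4) = 135 K.

T_eq ≈ 135 K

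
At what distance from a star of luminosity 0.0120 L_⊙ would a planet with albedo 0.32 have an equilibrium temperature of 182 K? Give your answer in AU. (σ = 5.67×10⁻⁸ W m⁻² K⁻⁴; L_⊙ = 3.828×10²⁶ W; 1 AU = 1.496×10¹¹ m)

d ≈ 0.211 AU

L = 0.0120 × 3.828×10²⁶ = 4.59×10²⁴ W.
From T_eq⁴ = L(1−A)/(16πσd²): d = √[L(1−A)/(16πσT_eq⁴)].
d = √[4.59×10²⁴ × 0.68 / (16π × 5.67×10⁻⁸ × (182)⁴)] = 3.16×10¹⁰ m = 0.211 AU.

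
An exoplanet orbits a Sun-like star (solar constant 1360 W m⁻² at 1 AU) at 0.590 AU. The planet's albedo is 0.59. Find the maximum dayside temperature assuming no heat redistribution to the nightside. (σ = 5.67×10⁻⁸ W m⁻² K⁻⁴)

Flux at 0.590 AU: S = 1360/0.590² = 3910 W m⁻².
With no redistribution each surface element balances locally: S(1−A) = σT⁴.
T = [3910 × 0.41 / 5.67×10⁻⁸]^(1/4) = (2.83×10¹⁰)^(1/4) = 410 K.

T_ss ≈ 410 K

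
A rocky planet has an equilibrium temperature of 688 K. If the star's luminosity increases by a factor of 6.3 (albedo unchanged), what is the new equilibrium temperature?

T_eq ∝ L^(1/4) · d^(−1/2).
T′ = 688 × 6.3^(1/4) = 1090 K.

T_eq ≈ 1090 K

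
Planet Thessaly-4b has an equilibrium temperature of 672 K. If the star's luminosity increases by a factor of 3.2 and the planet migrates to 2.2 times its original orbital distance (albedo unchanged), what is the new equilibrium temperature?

T_eq ≈ 606 K

T_eq ∝ L^(1/4) · d^(−1/2).
T′ = 672 × 3.2^(1/4) / 2.2^(1/2) = 606 K.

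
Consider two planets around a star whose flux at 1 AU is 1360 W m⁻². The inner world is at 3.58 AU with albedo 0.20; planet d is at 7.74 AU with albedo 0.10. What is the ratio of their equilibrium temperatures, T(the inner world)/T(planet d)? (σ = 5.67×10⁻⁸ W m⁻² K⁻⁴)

T_eq = [S₀(1−A)/(4σd²)]^(1/4), so T ∝ (1−A)^(1/4) / √d.
T₁ = [1360×0.80/(4×5.67×10⁻⁸×3.58²)]^(1/4) = 139.09 K.
T₂ = [1360×0.90/(4×5.67×10⁻⁸×7.74²)]^(1/4) = 97.42 K.

T₁/T₂ ≈ 1.428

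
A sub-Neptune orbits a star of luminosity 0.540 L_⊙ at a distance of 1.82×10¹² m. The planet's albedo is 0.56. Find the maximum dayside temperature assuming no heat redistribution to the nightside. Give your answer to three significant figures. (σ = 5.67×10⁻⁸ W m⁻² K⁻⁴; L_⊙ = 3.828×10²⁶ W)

L = 0.540 × 3.828×10²⁶ = 2.07×10²⁶ W.
Flux: S = L/(4πd²) = 2.07×10²⁶/(4π×(1.82×10¹²)²) = 4.97 W m⁻².
With no redistribution each surface element balances locally: S(1−A) = σT⁴.
T = [4.97 × 0.44 / 5.67×10⁻⁸]^(1/4) = (3.85×10⁷)^(1/4) = 78.8 K.

T_ss ≈ 78.8 K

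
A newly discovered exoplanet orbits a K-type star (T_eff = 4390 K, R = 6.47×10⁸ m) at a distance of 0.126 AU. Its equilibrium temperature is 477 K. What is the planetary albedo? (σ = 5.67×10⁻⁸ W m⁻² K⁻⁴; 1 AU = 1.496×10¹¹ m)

d = 0.126 AU = 1.88×10¹⁰ m.
L = 4πR_⋆²σT_⋆⁴ = 4π(6.47×10⁸)² × 5.67×10⁻⁸ × (4390)⁴ = 1.11×10²⁶ W.
S = L/(4πd²) = 2.48×10⁴ W m⁻².
From T_eq⁴ = S(1−A)/(4σ): 1−A = 4σT_eq⁴/S.
1−A = 4 × 5.67×10⁻⁸ × (477)⁴ / 2.48×10⁴ = 0.473.

A ≈ 0.53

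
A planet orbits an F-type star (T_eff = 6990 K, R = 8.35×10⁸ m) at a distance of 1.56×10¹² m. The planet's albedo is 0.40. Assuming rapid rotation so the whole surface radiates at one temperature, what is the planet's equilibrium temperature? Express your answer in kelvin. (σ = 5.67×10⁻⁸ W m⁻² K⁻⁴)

L = 4πR_⋆²σT_⋆⁴ = 4π(8.35×10⁸)² × 5.67×10⁻⁸ × (6990)⁴ = 1.19×10²⁷ W.
S = L/(4πd²) = 38.8 W m⁻².
Energy balance: absorbed = emitted ⇒ πR²·S(1−A) = 4πR²·σT_eq⁴, so T_eq⁴ = S(1−A)/(4σ).
T_eq = [38.8 × 0.60 / (4 × 5.67×10⁻⁸)]^(1/4) = (1.03×10⁸)^(1/4) = 101 K.

T_eq ≈ 101 K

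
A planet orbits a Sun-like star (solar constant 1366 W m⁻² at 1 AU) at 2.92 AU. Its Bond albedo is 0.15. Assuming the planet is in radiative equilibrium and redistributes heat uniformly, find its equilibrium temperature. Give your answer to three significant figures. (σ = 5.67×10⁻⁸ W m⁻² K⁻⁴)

Flux at 2.92 AU: S = 1366/2.92² = 160 W m⁻².
Energy balance: absorbed = emitted ⇒ πR²·S(1−A) = 4πR²·σT_eq⁴, so T_eq⁴ = S(1−A)/(4σ).
T_eq = [160 × 0.85 / (4 × 5.67×10⁻⁸)]^(1/4) = (6.00×10⁸)^(1/4) = 157 K.

T_eq ≈ 157 K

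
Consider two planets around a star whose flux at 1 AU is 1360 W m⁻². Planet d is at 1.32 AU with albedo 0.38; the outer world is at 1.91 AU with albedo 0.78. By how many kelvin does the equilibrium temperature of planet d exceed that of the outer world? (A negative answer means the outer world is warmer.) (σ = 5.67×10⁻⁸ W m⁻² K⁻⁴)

ΔT ≈ 77.0 K

T_eq = [S₀(1−A)/(4σd²)]^(1/4), so T ∝ (1−A)^(1/4) / √d.
T₁ = [1360×0.62/(4×5.67×10⁻⁸×1.32²)]^(1/4) = 214.92 K.
T₂ = [1360×0.22/(4×5.67×10⁻⁸×1.91²)]^(1/4) = 137.90 K.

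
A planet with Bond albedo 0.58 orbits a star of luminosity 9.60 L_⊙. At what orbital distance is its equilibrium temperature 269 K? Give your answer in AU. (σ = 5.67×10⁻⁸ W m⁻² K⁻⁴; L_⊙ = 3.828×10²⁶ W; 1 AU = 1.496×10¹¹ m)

L = 9.60 × 3.828×10²⁶ = 3.67×10²⁷ W.
From T_eq⁴ = L(1−A)/(16πσd²): d = √[L(1−A)/(16πσT_eq⁴)].
d = √[3.67×10²⁷ × 0.42 / (16π × 5.67×10⁻⁸ × (269)⁴)] = 3.22×10¹¹ m = 2.15 AU.

d ≈ 2.15 AU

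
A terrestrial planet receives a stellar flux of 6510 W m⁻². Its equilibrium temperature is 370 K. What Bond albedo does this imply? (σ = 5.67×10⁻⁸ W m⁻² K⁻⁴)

A ≈ 0.35

From T_eq⁴ = S(1−A)/(4σ): 1−A = 4σT_eq⁴/S.
1−A = 4 × 5.67×10⁻⁸ × (370)⁴ / 6510 = 0.653.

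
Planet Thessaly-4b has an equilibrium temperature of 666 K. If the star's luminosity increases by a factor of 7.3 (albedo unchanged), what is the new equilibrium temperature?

T_eq ≈ 1090 K

T_eq ∝ L^(1/4) · d^(−1/2).
T′ = 666 × 7.3^(1/4) = 1090 K.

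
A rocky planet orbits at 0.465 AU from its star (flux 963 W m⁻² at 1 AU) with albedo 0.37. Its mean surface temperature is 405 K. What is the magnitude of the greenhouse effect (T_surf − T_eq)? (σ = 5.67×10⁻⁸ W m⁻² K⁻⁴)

S = 963/0.465² = 4454 W m⁻².
T_eq = [S(1−A)/(4σ)]^(1/4) = [4454×0.63/(4×5.67×10⁻⁸)]^(1/4) = 333.5 K.
ΔT = T_surf − T_eq = 405 − 333.5.

ΔT ≈ 71.5 K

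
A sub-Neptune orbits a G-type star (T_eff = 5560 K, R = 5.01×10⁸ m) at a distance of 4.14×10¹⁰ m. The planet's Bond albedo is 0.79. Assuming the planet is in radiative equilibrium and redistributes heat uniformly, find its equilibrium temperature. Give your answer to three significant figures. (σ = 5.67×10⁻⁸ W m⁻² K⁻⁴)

L = 4πR_⋆²σT_⋆⁴ = 4π(5.01×10⁸)² × 5.67×10⁻⁸ × (5560)⁴ = 1.71×10²⁶ W.
S = L/(4πd²) = 7940 W m⁻².
Energy balance: absorbed = emitted ⇒ πR²·S(1−A) = 4πR²·σT_eq⁴, so T_eq⁴ = S(1−A)/(4σ).
T_eq = [7940 × 0.21 / (4 × 5.67×10⁻⁸)]^(1/4) = (7.35×10⁹)^(1/4) = 293 K.

T_eq ≈ 293 K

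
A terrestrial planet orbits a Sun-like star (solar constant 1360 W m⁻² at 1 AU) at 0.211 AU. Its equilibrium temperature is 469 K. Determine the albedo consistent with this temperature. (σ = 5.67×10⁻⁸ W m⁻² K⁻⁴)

Flux at 0.211 AU: S = 1360/0.211² = 3.05×10⁴ W m⁻².
From T_eq⁴ = S(1−A)/(4σ): 1−A = 4σT_eq⁴/S.
1−A = 4 × 5.67×10⁻⁸ × (469)⁴ / 3.05×10⁴ = 0.359.

A ≈ 0.64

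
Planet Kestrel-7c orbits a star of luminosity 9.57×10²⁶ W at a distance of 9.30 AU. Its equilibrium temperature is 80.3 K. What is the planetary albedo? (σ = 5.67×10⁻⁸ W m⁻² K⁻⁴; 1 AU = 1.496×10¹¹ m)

A ≈ 0.76

d = 9.30 AU = 1.39×10¹² m.
Flux: S = L/(4πd²) = 9.57×10²⁶/(4π×(1.39×10¹²)²) = 39.3 W m⁻².
From T_eq⁴ = S(1−A)/(4σ): 1−A = 4σT_eq⁴/S.
1−A = 4 × 5.67×10⁻⁸ × (80.3)⁴ / 39.3 = 0.240.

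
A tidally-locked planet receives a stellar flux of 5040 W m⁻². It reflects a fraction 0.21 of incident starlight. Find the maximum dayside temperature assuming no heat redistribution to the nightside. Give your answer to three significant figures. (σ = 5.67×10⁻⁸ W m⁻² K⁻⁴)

With no redistribution each surface element balances locally: S(1−A) = σT⁴.
T = [5040 × 0.79 / 5.67×10⁻⁸]^(1/4) = (7.02×10¹⁰)^(1/4) = 515 K.

T_ss ≈ 515 K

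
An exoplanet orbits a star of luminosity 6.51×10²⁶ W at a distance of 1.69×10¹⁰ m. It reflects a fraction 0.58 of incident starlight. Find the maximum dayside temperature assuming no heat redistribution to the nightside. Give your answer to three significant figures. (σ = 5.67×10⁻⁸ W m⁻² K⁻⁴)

T_ss ≈ 1080 K

Flux: S = L/(4πd²) = 6.51×10²⁶/(4π×(1.69×10¹⁰)²) = 1.81×10⁵ W m⁻².
With no redistribution each surface element balances locally: S(1−A) = σT⁴.
T = [1.81×10⁵ × 0.42 / 5.67×10⁻⁸]^(1/4) = (1.34×10¹²)^(1/4) = 1080 K.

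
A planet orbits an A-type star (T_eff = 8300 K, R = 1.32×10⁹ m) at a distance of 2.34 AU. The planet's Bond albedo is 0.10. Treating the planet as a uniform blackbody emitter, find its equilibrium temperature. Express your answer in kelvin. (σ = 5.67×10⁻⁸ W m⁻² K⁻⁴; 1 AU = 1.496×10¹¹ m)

T_eq ≈ 351 K

d = 2.34 AU = 3.50×10¹¹ m.
L = 4πR_⋆²σT_⋆⁴ = 4π(1.32×10⁹)² × 5.67×10⁻⁸ × (8300)⁴ = 5.89×10²⁷ W.
S = L/(4πd²) = 3830 W m⁻².
Energy balance: absorbed = emitted ⇒ πR²·S(1−A) = 4πR²·σT_eq⁴, so T_eq⁴ = S(1−A)/(4σ).
T_eq = [3830 × 0.90 / (4 × 5.67×10⁻⁸)]^(1/4) = (1.52×10¹⁰)^(1/4) = 351 K.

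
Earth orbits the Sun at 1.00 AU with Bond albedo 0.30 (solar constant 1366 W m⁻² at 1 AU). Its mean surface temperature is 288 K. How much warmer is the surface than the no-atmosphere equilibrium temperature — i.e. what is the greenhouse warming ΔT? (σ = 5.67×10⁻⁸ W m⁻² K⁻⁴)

S = 1366/1.00² = 1366 W m⁻².
T_eq = [S(1−A)/(4σ)]^(1/4) = [1366×0.70/(4×5.67×10⁻⁸)]^(1/4) = 254.8 K.
ΔT = T_surf − T_eq = 288 − 254.8.

ΔT ≈ 33.2 K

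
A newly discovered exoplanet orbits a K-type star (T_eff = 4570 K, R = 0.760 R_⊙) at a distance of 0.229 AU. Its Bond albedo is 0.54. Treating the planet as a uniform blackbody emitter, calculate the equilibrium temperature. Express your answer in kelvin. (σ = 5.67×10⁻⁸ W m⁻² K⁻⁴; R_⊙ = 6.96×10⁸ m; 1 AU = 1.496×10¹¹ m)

T_eq ≈ 331 K

R_⋆ = 0.760 × 6.96×10⁸ = 5.29×10⁸ m.
d = 0.229 AU = 3.43×10¹⁰ m.
L = 4πR_⋆²σT_⋆⁴ = 4π(5.29×10⁸)² × 5.67×10⁻⁸ × (4570)⁴ = 8.70×10²⁵ W.
S = L/(4πd²) = 5900 W m⁻².
Energy balance: absorbed = emitted ⇒ πR²·S(1−A) = 4πR²·σT_eq⁴, so T_eq⁴ = S(1−A)/(4σ).
T_eq = [5900 × 0.46 / (4 × 5.67×10⁻⁸)]^(1/4) = (1.20×10¹⁰)^(1/4) = 331 K.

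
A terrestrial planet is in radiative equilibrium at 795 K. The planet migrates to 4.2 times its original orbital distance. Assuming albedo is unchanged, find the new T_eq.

T_eq ≈ 388 K

T_eq ∝ L^(1/4) · d^(−1/2).
T′ = 795 / 4.2^(1/2) = 388 K.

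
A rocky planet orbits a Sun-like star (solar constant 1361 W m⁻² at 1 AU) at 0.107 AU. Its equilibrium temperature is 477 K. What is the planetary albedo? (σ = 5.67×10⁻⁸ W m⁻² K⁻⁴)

A ≈ 0.90

Flux at 0.107 AU: S = 1361/0.107² = 1.19×10⁵ W m⁻².
From T_eq⁴ = S(1−A)/(4σ): 1−A = 4σT_eq⁴/S.
1−A = 4 × 5.67×10⁻⁸ × (477)⁴ / 1.19×10⁵ = 0.099.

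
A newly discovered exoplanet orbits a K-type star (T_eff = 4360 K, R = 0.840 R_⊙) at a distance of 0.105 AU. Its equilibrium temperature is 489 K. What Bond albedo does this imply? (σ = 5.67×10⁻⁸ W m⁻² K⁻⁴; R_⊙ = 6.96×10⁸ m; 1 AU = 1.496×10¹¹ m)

A ≈ 0.54

R_⋆ = 0.840 × 6.96×10⁸ = 5.85×10⁸ m.
d = 0.105 AU = 1.57×10¹⁰ m.
L = 4πR_⋆²σT_⋆⁴ = 4π(5.85×10⁸)² × 5.67×10⁻⁸ × (4360)⁴ = 8.80×10²⁵ W.
S = L/(4πd²) = 2.84×10⁴ W m⁻².
From T_eq⁴ = S(1−A)/(4σ): 1−A = 4σT_eq⁴/S.
1−A = 4 × 5.67×10⁻⁸ × (489)⁴ / 2.84×10⁴ = 0.457.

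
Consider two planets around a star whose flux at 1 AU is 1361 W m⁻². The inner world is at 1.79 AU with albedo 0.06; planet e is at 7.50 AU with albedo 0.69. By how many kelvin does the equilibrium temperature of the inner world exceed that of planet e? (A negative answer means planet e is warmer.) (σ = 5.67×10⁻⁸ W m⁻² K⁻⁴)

T_eq = [S₀(1−A)/(4σd²)]^(1/4), so T ∝ (1−A)^(1/4) / √d.
T₁ = [1361×0.94/(4×5.67×10⁻⁸×1.79²)]^(1/4) = 204.84 K.
T₂ = [1361×0.31/(4×5.67×10⁻⁸×7.50²)]^(1/4) = 75.83 K.

ΔT ≈ 129.0 K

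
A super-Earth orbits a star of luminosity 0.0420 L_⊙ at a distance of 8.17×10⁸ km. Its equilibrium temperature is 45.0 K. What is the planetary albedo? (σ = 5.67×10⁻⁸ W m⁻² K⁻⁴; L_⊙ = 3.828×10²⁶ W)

A ≈ 0.51

d = 8.17×10⁸ km = 8.17×10¹¹ m.
L = 0.0420 × 3.828×10²⁶ = 1.61×10²⁵ W.
Flux: S = L/(4πd²) = 1.61×10²⁵/(4π×(8.17×10¹¹)²) = 1.92 W m⁻².
From T_eq⁴ = S(1−A)/(4σ): 1−A = 4σT_eq⁴/S.
1−A = 4 × 5.67×10⁻⁸ × (45.0)⁴ / 1.92 = 0.485.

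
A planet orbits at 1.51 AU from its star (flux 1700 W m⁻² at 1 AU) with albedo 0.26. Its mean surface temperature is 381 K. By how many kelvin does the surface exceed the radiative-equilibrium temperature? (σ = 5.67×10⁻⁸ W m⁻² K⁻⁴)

ΔT ≈ 158.9 K

S = 1700/1.51² = 745.6 W m⁻².
T_eq = [S(1−A)/(4σ)]^(1/4) = [745.6×0.74/(4×5.67×10⁻⁸)]^(1/4) = 222.1 K.
ΔT = T_surf − T_eq = 381 − 222.1.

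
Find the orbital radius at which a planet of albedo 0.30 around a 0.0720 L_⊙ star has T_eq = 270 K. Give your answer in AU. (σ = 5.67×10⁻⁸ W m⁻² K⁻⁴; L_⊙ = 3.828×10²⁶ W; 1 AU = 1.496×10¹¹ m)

d ≈ 0.239 AU

L = 0.0720 × 3.828×10²⁶ = 2.76×10²⁵ W.
From T_eq⁴ = L(1−A)/(16πσd²): d = √[L(1−A)/(16πσT_eq⁴)].
d = √[2.76×10²⁵ × 0.70 / (16π × 5.67×10⁻⁸ × (270)⁴)] = 3.57×10¹⁰ m = 0.239 AU.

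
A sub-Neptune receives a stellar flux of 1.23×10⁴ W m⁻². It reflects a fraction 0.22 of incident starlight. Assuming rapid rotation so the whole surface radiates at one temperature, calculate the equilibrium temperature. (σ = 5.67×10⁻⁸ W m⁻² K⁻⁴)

Energy balance: absorbed = emitted ⇒ πR²·S(1−A) = 4πR²·σT_eq⁴, so T_eq⁴ = S(1−A)/(4σ).
T_eq = [1.23×10⁴ × 0.78 / (4 × 5.67×10⁻⁸)]^(1/4) = (4.23×10¹⁰)^(1/4) = 454 K.

T_eq ≈ 454 K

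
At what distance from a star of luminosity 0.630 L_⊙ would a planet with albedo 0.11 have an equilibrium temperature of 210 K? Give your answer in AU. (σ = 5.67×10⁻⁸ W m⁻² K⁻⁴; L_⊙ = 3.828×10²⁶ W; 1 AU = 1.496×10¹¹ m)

L = 0.630 × 3.828×10²⁶ = 2.41×10²⁶ W.
From T_eq⁴ = L(1−A)/(16πσd²): d = √[L(1−A)/(16πσT_eq⁴)].
d = √[2.41×10²⁶ × 0.89 / (16π × 5.67×10⁻⁸ × (210)⁴)] = 1.97×10¹¹ m = 1.32 AU.

d ≈ 1.32 AU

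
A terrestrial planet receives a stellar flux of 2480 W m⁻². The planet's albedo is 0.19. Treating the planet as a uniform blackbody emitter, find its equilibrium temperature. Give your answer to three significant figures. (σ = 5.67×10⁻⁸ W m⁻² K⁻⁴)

T_eq ≈ 307 K

Energy balance: absorbed = emitted ⇒ πR²·S(1−A) = 4πR²·σT_eq⁴, so T_eq⁴ = S(1−A)/(4σ).
T_eq = [2480 × 0.81 / (4 × 5.67×10⁻⁸)]^(1/4) = (8.86×10⁹)^(1/4) = 307 K.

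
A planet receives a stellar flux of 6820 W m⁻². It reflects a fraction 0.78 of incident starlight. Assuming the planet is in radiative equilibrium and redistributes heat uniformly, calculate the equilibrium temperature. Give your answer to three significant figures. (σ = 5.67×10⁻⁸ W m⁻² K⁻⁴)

Energy balance: absorbed = emitted ⇒ πR²·S(1−A) = 4πR²·σT_eq⁴, so T_eq⁴ = S(1−A)/(4σ).
T_eq = [6820 × 0.22 / (4 × 5.67×10⁻⁸)]^(1/4) = (6.62×10⁹)^(1/4) = 285 K.

T_eq ≈ 285 K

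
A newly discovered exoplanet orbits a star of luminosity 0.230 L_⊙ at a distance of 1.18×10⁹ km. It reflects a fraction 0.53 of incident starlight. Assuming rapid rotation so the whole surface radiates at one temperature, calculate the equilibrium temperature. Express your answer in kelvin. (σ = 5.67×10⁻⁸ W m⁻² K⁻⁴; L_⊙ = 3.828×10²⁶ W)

T_eq ≈ 56.8 K

d = 1.18×10⁹ km = 1.18×10¹² m.
L = 0.230 × 3.828×10²⁶ = 8.80×10²⁵ W.
Flux: S = L/(4πd²) = 8.80×10²⁵/(4π×(1.18×10¹²)²) = 5.03 W m⁻².
Energy balance: absorbed = emitted ⇒ πR²·S(1−A) = 4πR²·σT_eq⁴, so T_eq⁴ = S(1−A)/(4σ).
T_eq = [5.03 × 0.47 / (4 × 5.67×10⁻⁸)]^(1/4) = (1.04×10⁷)^(1/4) = 56.8 K.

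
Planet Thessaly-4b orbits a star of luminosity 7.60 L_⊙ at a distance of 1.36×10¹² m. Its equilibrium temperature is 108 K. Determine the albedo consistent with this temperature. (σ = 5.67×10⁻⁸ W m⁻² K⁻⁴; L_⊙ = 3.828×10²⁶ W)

L = 7.60 × 3.828×10²⁶ = 2.91×10²⁷ W.
Flux: S = L/(4πd²) = 2.91×10²⁷/(4π×(1.36×10¹²)²) = 125 W m⁻².
From T_eq⁴ = S(1−A)/(4σ): 1−A = 4σT_eq⁴/S.
1−A = 4 × 5.67×10⁻⁸ × (108)⁴ / 125 = 0.247.

A ≈ 0.75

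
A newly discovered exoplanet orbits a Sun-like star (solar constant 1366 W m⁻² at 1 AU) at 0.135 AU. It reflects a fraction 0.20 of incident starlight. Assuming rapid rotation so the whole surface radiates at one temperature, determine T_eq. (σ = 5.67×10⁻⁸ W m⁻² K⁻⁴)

Flux at 0.135 AU: S = 1366/0.135² = 7.50×10⁴ W m⁻².
Energy balance: absorbed = emitted ⇒ πR²·S(1−A) = 4πR²·σT_eq⁴, so T_eq⁴ = S(1−A)/(4σ).
T_eq = [7.50×10⁴ × 0.80 / (4 × 5.67×10⁻⁸)]^(1/4) = (2.64×10¹¹)^(1/4) = 717 K.

T_eq ≈ 717 K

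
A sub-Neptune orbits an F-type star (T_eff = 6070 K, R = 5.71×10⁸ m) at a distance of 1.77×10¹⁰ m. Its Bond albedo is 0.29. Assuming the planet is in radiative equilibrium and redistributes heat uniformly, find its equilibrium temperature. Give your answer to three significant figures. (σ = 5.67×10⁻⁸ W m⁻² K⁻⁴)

T_eq ≈ 708 K

L = 4πR_⋆²σT_⋆⁴ = 4π(5.71×10⁸)² × 5.67×10⁻⁸ × (6070)⁴ = 3.15×10²⁶ W.
S = L/(4πd²) = 8.01×10⁴ W m⁻².
Energy balance: absorbed = emitted ⇒ πR²·S(1−A) = 4πR²·σT_eq⁴, so T_eq⁴ = S(1−A)/(4σ).
T_eq = [8.01×10⁴ × 0.71 / (4 × 5.67×10⁻⁸)]^(1/4) = (2.51×10¹¹)^(1/4) = 708 K.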